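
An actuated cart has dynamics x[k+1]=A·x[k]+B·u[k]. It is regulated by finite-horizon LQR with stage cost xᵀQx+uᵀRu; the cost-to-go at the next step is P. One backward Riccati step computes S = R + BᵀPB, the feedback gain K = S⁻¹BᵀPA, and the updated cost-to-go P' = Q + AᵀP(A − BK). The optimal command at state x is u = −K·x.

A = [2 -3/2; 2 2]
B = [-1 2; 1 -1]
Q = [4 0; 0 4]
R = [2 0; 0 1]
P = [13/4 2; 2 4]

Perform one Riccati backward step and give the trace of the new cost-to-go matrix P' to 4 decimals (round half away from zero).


39.6085

BᵀP = [-1.2500 2.0000; 4.5000 0.0000]
S = R + BᵀPB = [2 0; 0 1] + [3.2500 -4.5000; -4.5000 9.0000] = [5.2500 -4.5000; -4.5000 10.0000]
BᵀPA = [1.5000 5.8750; 9.0000 -6.7500]
K = S⁻¹·BᵀPA = [1.7209 0.8798; 1.6744 -0.2791]
A−BK = [0.3721 -0.0620; 1.9535 0.8411]
AᵀP(A−BK) = [27.3488 9.4419; 9.4419 4.2597]
P' = Q + AᵀP(A−BK) = [31.3488 9.4419; 9.4419 8.2597]
tr(P') = 39.6085


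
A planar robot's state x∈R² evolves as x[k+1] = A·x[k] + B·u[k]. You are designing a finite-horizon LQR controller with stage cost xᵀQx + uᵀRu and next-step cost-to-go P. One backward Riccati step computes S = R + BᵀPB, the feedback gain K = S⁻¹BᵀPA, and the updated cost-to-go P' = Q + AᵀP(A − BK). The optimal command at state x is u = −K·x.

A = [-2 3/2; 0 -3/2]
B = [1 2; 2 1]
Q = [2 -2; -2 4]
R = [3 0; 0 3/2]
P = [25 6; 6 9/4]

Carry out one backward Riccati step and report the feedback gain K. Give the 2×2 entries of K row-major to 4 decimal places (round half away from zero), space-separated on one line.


BᵀP = [37.0000 10.5000; 56.0000 14.2500]
S = R + BᵀPB = [3 0; 0 3/2] + [58.0000 84.5000; 84.5000 126.2500] = [61.0000 84.5000; 84.5000 127.7500]
BᵀPA = [-74.0000 39.7500; -112.0000 62.6250]
K = S⁻¹·BᵀPA = [0.0161 -0.3276; -0.8874 0.7069]
A−BK = [-0.2414 0.4138; 0.8552 -1.5517]
AᵀP(A−BK) = [1.8069 -2.0690; -2.0690 3.0647]
P' = Q + AᵀP(A−BK) = [3.8069 -4.0690; -4.0690 7.0647]
tr(P') = 10.8716

0.0161 -0.3276 -0.8874 0.7069


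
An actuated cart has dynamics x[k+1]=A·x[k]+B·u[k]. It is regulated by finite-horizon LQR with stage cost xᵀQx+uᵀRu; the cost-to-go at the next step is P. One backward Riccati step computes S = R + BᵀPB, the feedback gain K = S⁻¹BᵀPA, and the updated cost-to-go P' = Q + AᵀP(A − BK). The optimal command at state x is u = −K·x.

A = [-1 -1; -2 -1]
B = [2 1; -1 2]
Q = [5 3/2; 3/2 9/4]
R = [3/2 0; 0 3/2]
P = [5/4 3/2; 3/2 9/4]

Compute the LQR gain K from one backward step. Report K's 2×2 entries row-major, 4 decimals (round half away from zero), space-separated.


BᵀP = [1.0000 0.7500; 4.2500 6.0000]
S = R + BᵀPB = [3/2 0; 0 3/2] + [1.2500 2.5000; 2.5000 16.2500] = [2.7500 2.5000; 2.5000 17.7500]
BᵀPA = [-2.5000 -1.7500; -16.2500 -10.2500]
K = S⁻¹·BᵀPA = [-0.0881 -0.1278; -0.9031 -0.5595]
A−BK = [0.0793 -0.1850; -0.2819 -0.0088]
AᵀP(A−BK) = [1.3546 0.8392; 0.8392 0.5419]
P' = Q + AᵀP(A−BK) = [6.3546 2.3392; 2.3392 2.7919]
tr(P') = 9.1465

-0.0881 -0.1278 -0.9031 -0.5595


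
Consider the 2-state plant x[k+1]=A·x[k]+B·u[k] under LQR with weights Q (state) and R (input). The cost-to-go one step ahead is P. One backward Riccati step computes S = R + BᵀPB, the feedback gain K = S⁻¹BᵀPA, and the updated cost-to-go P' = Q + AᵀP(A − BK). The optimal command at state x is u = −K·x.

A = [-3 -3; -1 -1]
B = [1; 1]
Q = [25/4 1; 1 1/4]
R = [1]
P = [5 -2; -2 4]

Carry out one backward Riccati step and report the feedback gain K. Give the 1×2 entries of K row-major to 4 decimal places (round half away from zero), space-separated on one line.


BᵀP = [3.0000 2.0000]
S = R + BᵀPB = [1] + [5.0000] = [6.0000]
BᵀPA = [-11.0000 -11.0000]
K = S⁻¹·BᵀPA = [-1.8333 -1.8333]
A−BK = [-1.1667 -1.1667; 0.8333 0.8333]
AᵀP(A−BK) = [16.8333 16.8333; 16.8333 16.8333]
P' = Q + AᵀP(A−BK) = [23.0833 17.8333; 17.8333 17.0833]
tr(P') = 40.1667

-1.8333 -1.8333


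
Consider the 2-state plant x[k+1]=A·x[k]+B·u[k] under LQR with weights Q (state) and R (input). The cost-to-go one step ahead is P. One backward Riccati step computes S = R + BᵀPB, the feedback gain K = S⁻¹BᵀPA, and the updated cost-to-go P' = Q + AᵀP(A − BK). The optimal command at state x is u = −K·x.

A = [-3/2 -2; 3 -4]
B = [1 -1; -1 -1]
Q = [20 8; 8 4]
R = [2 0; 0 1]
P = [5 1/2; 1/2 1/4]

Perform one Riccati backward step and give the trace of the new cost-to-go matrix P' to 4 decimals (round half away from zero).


BᵀP = [4.5000 0.2500; -5.5000 -0.7500]
S = R + BᵀPB = [2 0; 0 1] + [4.2500 -4.7500; -4.7500 6.2500] = [6.2500 -4.7500; -4.7500 7.2500]
BᵀPA = [-6.0000 -10.0000; 6.0000 14.0000]
K = S⁻¹·BᵀPA = [-0.6593 -0.2637; 0.3956 1.7582]
A−BK = [-0.4451 0.0220; 2.7363 -2.5055]
AᵀP(A−BK) = [2.6703 -0.1319; -0.1319 4.7473]
P' = Q + AᵀP(A−BK) = [22.6703 7.8681; 7.8681 8.7473]
tr(P') = 31.4176

31.4176


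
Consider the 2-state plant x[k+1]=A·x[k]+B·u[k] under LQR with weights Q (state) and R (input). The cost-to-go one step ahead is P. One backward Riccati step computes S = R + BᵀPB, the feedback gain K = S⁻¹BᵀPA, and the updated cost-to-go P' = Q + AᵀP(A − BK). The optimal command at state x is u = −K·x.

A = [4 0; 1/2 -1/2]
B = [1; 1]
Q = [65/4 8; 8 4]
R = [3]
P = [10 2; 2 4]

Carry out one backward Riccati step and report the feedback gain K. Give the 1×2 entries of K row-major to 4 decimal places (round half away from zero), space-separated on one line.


BᵀP = [12.0000 6.0000]
S = R + BᵀPB = [3] + [18.0000] = [21.0000]
BᵀPA = [51.0000 -3.0000]
K = S⁻¹·BᵀPA = [2.4286 -0.1429]
A−BK = [1.5714 0.1429; -1.9286 -0.3571]
AᵀP(A−BK) = [45.1429 2.2857; 2.2857 0.5714]
P' = Q + AᵀP(A−BK) = [61.3929 10.2857; 10.2857 4.5714]
tr(P') = 65.9643

2.4286 -0.1429


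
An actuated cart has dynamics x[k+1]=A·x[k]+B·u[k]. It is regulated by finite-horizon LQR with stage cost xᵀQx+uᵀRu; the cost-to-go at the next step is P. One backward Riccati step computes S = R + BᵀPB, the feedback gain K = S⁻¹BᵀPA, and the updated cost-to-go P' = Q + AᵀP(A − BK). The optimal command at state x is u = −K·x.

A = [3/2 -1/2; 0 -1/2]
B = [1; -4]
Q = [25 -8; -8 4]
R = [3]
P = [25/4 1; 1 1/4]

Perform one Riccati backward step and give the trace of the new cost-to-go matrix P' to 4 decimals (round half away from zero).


42.7768

BᵀP = [2.2500 0.0000]
S = R + BᵀPB = [3] + [2.2500] = [5.2500]
BᵀPA = [3.3750 -1.1250]
K = S⁻¹·BᵀPA = [0.6429 -0.2143]
A−BK = [0.8571 -0.2857; 2.5714 -1.3571]
AᵀP(A−BK) = [11.8929 -4.7143; -4.7143 1.8839]
P' = Q + AᵀP(A−BK) = [36.8929 -12.7143; -12.7143 5.8839]
tr(P') = 42.7768


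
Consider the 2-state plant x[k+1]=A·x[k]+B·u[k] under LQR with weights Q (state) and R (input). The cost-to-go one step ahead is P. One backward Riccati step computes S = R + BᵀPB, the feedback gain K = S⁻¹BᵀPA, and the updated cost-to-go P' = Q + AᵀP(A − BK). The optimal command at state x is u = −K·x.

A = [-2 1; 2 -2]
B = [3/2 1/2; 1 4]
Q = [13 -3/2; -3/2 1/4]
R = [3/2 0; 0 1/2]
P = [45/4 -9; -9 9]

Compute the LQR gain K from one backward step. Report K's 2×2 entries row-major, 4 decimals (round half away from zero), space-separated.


-1.2957 0.7218 0.9480 -0.7477

BᵀP = [7.8750 -4.5000; -30.3750 31.5000]
S = R + BᵀPB = [3/2 0; 0 1/2] + [7.3125 -14.0625; -14.0625 110.8125] = [8.8125 -14.0625; -14.0625 111.3125]
BᵀPA = [-24.7500 16.8750; 123.7500 -93.3750]
K = S⁻¹·BᵀPA = [-1.2957 0.7218; 0.9480 -0.7477]
A−BK = [-0.5305 0.2911; -0.4965 0.2689]
AᵀP(A−BK) = [3.6112 -2.1116; -2.1116 1.2562]
P' = Q + AᵀP(A−BK) = [16.6112 -3.6116; -3.6116 1.5062]
tr(P') = 18.1174


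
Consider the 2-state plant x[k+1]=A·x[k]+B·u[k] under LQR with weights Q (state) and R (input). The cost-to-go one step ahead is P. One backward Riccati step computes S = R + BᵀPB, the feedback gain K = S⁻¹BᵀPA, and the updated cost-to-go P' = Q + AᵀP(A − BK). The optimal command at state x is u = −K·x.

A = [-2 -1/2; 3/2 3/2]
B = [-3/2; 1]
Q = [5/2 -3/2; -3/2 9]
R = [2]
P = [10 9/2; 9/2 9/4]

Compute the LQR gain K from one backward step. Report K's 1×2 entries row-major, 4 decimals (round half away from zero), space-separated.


BᵀP = [-10.5000 -4.5000]
S = R + BᵀPB = [2] + [11.2500] = [13.2500]
BᵀPA = [14.2500 -1.5000]
K = S⁻¹·BᵀPA = [1.0755 -0.1132]
A−BK = [-0.3868 -0.6698; 0.4245 1.6132]
AᵀP(A−BK) = [2.7370 -0.1993; -0.1993 0.6427]
P' = Q + AᵀP(A−BK) = [5.2370 -1.6993; -1.6993 9.6427]
tr(P') = 14.8797

1.0755 -0.1132


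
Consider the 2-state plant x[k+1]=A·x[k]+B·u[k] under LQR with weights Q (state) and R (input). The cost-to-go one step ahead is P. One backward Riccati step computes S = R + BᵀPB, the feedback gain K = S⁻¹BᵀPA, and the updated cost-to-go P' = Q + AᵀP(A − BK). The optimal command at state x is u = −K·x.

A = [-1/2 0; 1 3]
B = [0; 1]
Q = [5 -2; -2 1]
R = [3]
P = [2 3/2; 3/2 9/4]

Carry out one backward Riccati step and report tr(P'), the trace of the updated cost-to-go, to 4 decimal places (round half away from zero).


18.3929

BᵀP = [1.5000 2.2500]
S = R + BᵀPB = [3] + [2.2500] = [5.2500]
BᵀPA = [1.5000 6.7500]
K = S⁻¹·BᵀPA = [0.2857 1.2857]
A−BK = [-0.5000 0.0000; 0.7143 1.7143]
AᵀP(A−BK) = [0.8214 2.5714; 2.5714 11.5714]
P' = Q + AᵀP(A−BK) = [5.8214 0.5714; 0.5714 12.5714]
tr(P') = 18.3929


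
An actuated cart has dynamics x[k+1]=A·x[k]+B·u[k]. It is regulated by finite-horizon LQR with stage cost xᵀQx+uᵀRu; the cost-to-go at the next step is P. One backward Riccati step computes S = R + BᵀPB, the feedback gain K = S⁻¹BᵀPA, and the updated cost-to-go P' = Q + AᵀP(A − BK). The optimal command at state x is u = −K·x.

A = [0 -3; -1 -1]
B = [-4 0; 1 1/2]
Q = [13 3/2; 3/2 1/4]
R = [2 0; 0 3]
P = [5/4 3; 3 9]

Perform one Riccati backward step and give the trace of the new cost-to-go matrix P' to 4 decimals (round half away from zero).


BᵀP = [-2.0000 -3.0000; 1.5000 4.5000]
S = R + BᵀPB = [2 0; 0 3] + [5.0000 -1.5000; -1.5000 2.2500] = [7.0000 -1.5000; -1.5000 5.2500]
BᵀPA = [3.0000 9.0000; -4.5000 -9.0000]
K = S⁻¹·BᵀPA = [0.2609 0.9783; -0.7826 -1.4348]
A−BK = [1.0435 0.9130; -0.8696 -1.2609]
AᵀP(A−BK) = [4.6957 8.6087; 8.6087 16.5326]
P' = Q + AᵀP(A−BK) = [17.6957 10.1087; 10.1087 16.7826]
tr(P') = 34.4783

34.4783


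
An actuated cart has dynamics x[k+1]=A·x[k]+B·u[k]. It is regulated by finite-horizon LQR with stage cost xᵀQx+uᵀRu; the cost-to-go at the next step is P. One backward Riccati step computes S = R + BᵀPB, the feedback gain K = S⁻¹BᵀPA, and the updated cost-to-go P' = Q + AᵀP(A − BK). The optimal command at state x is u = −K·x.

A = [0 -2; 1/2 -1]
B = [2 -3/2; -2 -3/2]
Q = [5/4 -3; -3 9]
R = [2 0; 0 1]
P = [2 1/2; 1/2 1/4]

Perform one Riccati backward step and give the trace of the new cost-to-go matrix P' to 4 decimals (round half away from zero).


BᵀP = [3.0000 0.5000; -3.7500 -1.1250]
S = R + BᵀPB = [2 0; 0 1] + [5.0000 -5.2500; -5.2500 7.3125] = [7.0000 -5.2500; -5.2500 8.3125]
BᵀPA = [0.2500 -6.5000; -0.5625 8.6250]
K = S⁻¹·BᵀPA = [-0.0286 -0.2857; -0.0857 0.8571]
A−BK = [-0.0714 -0.1429; 0.3143 -0.2857]
AᵀP(A−BK) = [0.0214 -0.0714; -0.0714 1.0000]
P' = Q + AᵀP(A−BK) = [1.2714 -3.0714; -3.0714 10.0000]
tr(P') = 11.2714

11.2714


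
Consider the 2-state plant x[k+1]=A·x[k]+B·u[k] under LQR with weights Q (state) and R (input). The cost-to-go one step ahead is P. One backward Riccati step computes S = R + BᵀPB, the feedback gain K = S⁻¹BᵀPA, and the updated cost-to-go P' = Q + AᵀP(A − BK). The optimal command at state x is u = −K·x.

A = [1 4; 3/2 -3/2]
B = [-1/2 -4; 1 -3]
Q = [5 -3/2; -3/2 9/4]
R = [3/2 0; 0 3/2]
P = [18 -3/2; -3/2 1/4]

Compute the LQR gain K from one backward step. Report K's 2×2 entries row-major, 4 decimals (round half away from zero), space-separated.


0.0512 -0.6246 -0.2410 -0.9913

BᵀP = [-10.5000 1.0000; -67.5000 5.2500]
S = R + BᵀPB = [3/2 0; 0 3/2] + [6.2500 39.0000; 39.0000 254.2500] = [7.7500 39.0000; 39.0000 255.7500]
BᵀPA = [-9.0000 -43.5000; -59.6250 -277.8750]
K = S⁻¹·BᵀPA = [0.0512 -0.6246; -0.2410 -0.9913]
A−BK = [0.0618 -0.2773; 0.7259 -3.8491]
AᵀP(A−BK) = [0.1569 -0.0380; -0.0380 3.9450]
P' = Q + AᵀP(A−BK) = [5.1569 -1.5380; -1.5380 6.1950]
tr(P') = 11.3520


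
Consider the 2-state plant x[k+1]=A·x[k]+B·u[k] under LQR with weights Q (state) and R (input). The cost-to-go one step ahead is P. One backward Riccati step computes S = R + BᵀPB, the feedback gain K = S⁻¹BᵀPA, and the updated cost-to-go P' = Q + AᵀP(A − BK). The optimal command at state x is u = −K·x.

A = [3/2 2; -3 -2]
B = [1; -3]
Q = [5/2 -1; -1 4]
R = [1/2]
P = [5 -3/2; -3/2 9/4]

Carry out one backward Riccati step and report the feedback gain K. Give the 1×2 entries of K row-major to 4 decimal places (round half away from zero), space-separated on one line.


1.1223 1.0216

BᵀP = [9.5000 -8.2500]
S = R + BᵀPB = [1/2] + [34.2500] = [34.7500]
BᵀPA = [39.0000 35.5000]
K = S⁻¹·BᵀPA = [1.1223 1.0216]
A−BK = [0.3777 0.9784; 0.3669 1.0647]
AᵀP(A−BK) = [1.2302 2.1583; 2.1583 4.7338]
P' = Q + AᵀP(A−BK) = [3.7302 1.1583; 1.1583 8.7338]
tr(P') = 12.4640


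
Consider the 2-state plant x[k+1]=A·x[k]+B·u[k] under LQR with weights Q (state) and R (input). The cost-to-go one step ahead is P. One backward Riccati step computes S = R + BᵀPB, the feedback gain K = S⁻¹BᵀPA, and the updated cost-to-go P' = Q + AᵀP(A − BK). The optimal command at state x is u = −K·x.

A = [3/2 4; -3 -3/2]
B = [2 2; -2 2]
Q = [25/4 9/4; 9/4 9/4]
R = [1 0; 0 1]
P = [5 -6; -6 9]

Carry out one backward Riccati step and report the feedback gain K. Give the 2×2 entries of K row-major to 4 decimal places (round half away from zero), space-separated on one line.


1.1190 1.3425 -0.3440 0.4978

BᵀP = [22.0000 -30.0000; -2.0000 6.0000]
S = R + BᵀPB = [1 0; 0 1] + [104.0000 -16.0000; -16.0000 8.0000] = [105.0000 -16.0000; -16.0000 9.0000]
BᵀPA = [123.0000 133.0000; -21.0000 -17.0000]
K = S⁻¹·BᵀPA = [1.1190 1.3425; -0.3440 0.4978]
A−BK = [-0.0501 0.3193; -0.0740 0.1894]
AᵀP(A−BK) = [1.3879 1.3237; 1.3237 2.1571]
P' = Q + AᵀP(A−BK) = [7.6379 3.5737; 3.5737 4.4071]
tr(P') = 12.0450


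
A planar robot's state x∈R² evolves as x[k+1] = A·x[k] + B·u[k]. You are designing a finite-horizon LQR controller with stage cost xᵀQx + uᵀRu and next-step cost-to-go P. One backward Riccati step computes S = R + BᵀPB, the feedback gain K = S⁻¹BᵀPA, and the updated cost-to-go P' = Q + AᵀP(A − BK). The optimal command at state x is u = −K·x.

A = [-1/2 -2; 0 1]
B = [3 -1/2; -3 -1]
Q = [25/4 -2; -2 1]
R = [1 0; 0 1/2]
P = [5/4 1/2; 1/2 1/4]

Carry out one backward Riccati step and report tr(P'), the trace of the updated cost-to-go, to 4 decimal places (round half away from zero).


BᵀP = [2.2500 0.7500; -1.1250 -0.5000]
S = R + BᵀPB = [1 0; 0 1/2] + [4.5000 -1.8750; -1.8750 1.0625] = [5.5000 -1.8750; -1.8750 1.5625]
BᵀPA = [-1.1250 -3.7500; 0.5625 1.7500]
K = S⁻¹·BᵀPA = [-0.1385 -0.5077; 0.1938 0.5108]
A−BK = [0.0123 -0.2215; -0.2215 -0.0123]
AᵀP(A−BK) = [0.0477 0.1415; 0.1415 0.4523]
P' = Q + AᵀP(A−BK) = [6.2977 -1.8585; -1.8585 1.4523]
tr(P') = 7.7500

7.7500


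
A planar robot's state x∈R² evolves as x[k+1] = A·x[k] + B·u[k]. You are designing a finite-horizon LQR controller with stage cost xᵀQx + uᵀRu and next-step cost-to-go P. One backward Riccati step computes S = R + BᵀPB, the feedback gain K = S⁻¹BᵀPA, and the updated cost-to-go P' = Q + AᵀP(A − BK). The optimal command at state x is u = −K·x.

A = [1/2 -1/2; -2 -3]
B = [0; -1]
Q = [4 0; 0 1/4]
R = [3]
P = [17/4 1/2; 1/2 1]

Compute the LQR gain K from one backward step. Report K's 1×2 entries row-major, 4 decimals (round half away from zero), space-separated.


BᵀP = [-0.5000 -1.0000]
S = R + BᵀPB = [3] + [1.0000] = [4.0000]
BᵀPA = [1.7500 3.2500]
K = S⁻¹·BᵀPA = [0.4375 0.8125]
A−BK = [0.5000 -0.5000; -1.5625 -2.1875]
AᵀP(A−BK) = [3.2969 3.2656; 3.2656 8.9219]
P' = Q + AᵀP(A−BK) = [7.2969 3.2656; 3.2656 9.1719]
tr(P') = 16.4688

0.4375 0.8125


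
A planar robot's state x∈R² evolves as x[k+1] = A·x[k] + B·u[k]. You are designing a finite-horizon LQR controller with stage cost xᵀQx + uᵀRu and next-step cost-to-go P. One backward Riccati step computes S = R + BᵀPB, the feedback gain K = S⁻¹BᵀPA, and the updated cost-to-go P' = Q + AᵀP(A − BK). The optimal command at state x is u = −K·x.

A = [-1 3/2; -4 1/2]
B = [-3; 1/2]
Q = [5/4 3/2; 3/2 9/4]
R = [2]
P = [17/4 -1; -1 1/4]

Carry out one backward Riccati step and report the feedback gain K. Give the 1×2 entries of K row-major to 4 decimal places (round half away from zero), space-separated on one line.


0.0173 -0.4228

BᵀP = [-13.2500 3.1250]
S = R + BᵀPB = [2] + [41.3125] = [43.3125]
BᵀPA = [0.7500 -18.3125]
K = S⁻¹·BᵀPA = [0.0173 -0.4228]
A−BK = [-0.9481 0.2316; -4.0087 0.7114]
AᵀP(A−BK) = [0.2370 -0.0579; -0.0579 0.3825]
P' = Q + AᵀP(A−BK) = [1.4870 1.4421; 1.4421 2.6325]
tr(P') = 4.1195


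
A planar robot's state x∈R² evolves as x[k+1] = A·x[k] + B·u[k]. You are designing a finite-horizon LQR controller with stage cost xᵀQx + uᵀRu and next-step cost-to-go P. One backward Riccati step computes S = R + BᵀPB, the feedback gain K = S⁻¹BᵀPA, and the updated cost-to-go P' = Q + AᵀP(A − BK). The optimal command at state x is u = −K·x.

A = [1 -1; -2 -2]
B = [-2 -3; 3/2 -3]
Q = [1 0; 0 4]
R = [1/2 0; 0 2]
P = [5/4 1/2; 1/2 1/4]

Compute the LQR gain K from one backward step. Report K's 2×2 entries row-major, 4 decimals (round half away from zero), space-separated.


-0.2846 0.1661 0.0522 0.3496

BᵀP = [-1.7500 -0.6250; -5.2500 -2.2500]
S = R + BᵀPB = [1/2 0; 0 2] + [2.5625 7.1250; 7.1250 22.5000] = [3.0625 7.1250; 7.1250 24.5000]
BᵀPA = [-0.5000 3.0000; -0.7500 9.7500]
K = S⁻¹·BᵀPA = [-0.2846 0.1661; 0.0522 0.3496]
A−BK = [0.5873 0.3812; -1.4166 -1.2003]
AᵀP(A−BK) = [0.1468 0.0953; 0.0953 0.3426]
P' = Q + AᵀP(A−BK) = [1.1468 0.0953; 0.0953 4.3426]
tr(P') = 5.4894


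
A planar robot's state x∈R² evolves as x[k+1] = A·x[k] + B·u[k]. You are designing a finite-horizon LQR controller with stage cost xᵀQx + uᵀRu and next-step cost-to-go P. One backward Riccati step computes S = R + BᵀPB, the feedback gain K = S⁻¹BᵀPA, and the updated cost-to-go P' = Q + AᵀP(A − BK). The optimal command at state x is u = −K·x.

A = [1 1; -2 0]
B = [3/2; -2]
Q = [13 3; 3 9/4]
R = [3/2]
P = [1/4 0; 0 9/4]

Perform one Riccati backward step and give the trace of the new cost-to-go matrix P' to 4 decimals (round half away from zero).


BᵀP = [0.3750 -4.5000]
S = R + BᵀPB = [3/2] + [9.5625] = [11.0625]
BᵀPA = [9.3750 0.3750]
K = S⁻¹·BᵀPA = [0.8475 0.0339]
A−BK = [-0.2712 0.9492; -0.3051 0.0678]
AᵀP(A−BK) = [1.3051 -0.0678; -0.0678 0.2373]
P' = Q + AᵀP(A−BK) = [14.3051 2.9322; 2.9322 2.4873]
tr(P') = 16.7924

16.7924


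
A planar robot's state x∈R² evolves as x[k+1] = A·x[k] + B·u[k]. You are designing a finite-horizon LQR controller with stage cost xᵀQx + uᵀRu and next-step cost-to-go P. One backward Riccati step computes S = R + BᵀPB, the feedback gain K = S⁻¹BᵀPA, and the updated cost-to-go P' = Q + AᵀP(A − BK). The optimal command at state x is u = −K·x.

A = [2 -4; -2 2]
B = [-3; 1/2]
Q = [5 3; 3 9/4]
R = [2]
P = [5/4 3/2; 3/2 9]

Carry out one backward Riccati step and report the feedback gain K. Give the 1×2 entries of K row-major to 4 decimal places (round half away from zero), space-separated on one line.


BᵀP = [-3.0000 0.0000]
S = R + BᵀPB = [2] + [9.0000] = [11.0000]
BᵀPA = [-6.0000 12.0000]
K = S⁻¹·BᵀPA = [-0.5455 1.0909]
A−BK = [0.3636 -0.7273; -1.7273 1.4545]
AᵀP(A−BK) = [25.7273 -21.4545; -21.4545 18.9091]
P' = Q + AᵀP(A−BK) = [30.7273 -18.4545; -18.4545 21.1591]
tr(P') = 51.8864

-0.5455 1.0909


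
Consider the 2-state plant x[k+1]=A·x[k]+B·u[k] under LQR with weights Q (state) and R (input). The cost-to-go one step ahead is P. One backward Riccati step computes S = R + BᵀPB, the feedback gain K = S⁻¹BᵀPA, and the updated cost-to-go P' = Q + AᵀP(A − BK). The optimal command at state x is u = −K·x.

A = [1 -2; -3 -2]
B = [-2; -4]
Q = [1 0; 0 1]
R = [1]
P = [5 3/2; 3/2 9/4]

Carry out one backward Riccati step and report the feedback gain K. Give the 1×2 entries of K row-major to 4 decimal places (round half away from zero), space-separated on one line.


BᵀP = [-16.0000 -12.0000]
S = R + BᵀPB = [1] + [80.0000] = [81.0000]
BᵀPA = [20.0000 56.0000]
K = S⁻¹·BᵀPA = [0.2469 0.6914]
A−BK = [1.4938 -0.6173; -2.0123 0.7654]
AᵀP(A−BK) = [11.3117 -4.3272; -4.3272 2.2840]
P' = Q + AᵀP(A−BK) = [12.3117 -4.3272; -4.3272 3.2840]
tr(P') = 15.5957

0.2469 0.6914


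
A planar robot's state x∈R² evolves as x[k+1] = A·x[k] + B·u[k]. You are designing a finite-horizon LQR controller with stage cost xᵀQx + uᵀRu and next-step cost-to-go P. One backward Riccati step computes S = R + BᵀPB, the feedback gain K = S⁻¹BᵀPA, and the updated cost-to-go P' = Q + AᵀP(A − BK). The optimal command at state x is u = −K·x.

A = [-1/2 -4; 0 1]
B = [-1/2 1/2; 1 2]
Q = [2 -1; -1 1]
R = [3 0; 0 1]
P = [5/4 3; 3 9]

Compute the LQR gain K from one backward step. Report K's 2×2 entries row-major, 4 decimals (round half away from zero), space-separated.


0.0155 0.1889 -0.0823 -0.2322

BᵀP = [2.3750 7.5000; 6.6250 19.5000]
S = R + BᵀPB = [3 0; 0 1] + [6.3125 16.1875; 16.1875 42.3125] = [9.3125 16.1875; 16.1875 43.3125]
BᵀPA = [-1.1875 -2.0000; -3.3125 -7.0000]
K = S⁻¹·BᵀPA = [0.0155 0.1889; -0.0823 -0.2322]
A−BK = [-0.4511 -3.7895; 0.1490 1.2755]
AᵀP(A−BK) = [0.0584 0.4551; 0.4551 3.7523]
P' = Q + AᵀP(A−BK) = [2.0584 -0.5449; -0.5449 4.7523]
tr(P') = 6.8107


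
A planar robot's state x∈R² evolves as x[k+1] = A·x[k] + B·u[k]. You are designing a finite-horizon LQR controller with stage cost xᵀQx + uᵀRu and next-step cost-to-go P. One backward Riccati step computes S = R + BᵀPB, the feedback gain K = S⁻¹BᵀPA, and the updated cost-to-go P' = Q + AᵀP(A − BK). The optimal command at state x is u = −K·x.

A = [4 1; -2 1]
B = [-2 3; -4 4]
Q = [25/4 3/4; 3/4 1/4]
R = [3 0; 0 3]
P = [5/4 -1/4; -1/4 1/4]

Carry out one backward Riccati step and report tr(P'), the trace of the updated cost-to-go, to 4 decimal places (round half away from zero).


BᵀP = [-1.5000 -0.5000; 2.7500 0.2500]
S = R + BᵀPB = [3 0; 0 3] + [5.0000 -6.5000; -6.5000 9.2500] = [8.0000 -6.5000; -6.5000 12.2500]
BᵀPA = [-5.0000 -2.0000; 10.5000 3.0000]
K = S⁻¹·BᵀPA = [0.1256 -0.0897; 0.9238 0.1973]
A−BK = [1.4798 0.2287; -5.1928 -0.1480]
AᵀP(A−BK) = [15.9283 1.4798; 1.4798 0.2287]
P' = Q + AᵀP(A−BK) = [22.1783 2.2298; 2.2298 0.4787]
tr(P') = 22.6570

22.6570


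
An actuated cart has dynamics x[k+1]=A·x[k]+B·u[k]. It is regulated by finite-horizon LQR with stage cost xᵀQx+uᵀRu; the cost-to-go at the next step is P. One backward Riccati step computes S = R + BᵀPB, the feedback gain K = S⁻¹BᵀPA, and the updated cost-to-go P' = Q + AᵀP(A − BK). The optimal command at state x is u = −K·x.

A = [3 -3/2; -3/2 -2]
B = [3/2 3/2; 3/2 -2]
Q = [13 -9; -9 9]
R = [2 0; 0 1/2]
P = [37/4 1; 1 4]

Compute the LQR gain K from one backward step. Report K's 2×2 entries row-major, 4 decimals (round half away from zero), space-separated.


0.6774 -1.0756 1.2747 0.1232

BᵀP = [15.3750 7.5000; 11.8750 -6.5000]
S = R + BᵀPB = [2 0; 0 1/2] + [34.3125 8.0625; 8.0625 30.8125] = [36.3125 8.0625; 8.0625 31.3125]
BᵀPA = [34.8750 -38.0625; 45.3750 -4.8125]
K = S⁻¹·BᵀPA = [0.6774 -1.0756; 1.2747 0.1232]
A−BK = [0.0719 -0.0715; 0.0333 -0.1402]
AᵀP(A−BK) = [1.7871 -1.4573; -1.4573 2.4672]
P' = Q + AᵀP(A−BK) = [14.7871 -10.4573; -10.4573 11.4672]
tr(P') = 26.2544


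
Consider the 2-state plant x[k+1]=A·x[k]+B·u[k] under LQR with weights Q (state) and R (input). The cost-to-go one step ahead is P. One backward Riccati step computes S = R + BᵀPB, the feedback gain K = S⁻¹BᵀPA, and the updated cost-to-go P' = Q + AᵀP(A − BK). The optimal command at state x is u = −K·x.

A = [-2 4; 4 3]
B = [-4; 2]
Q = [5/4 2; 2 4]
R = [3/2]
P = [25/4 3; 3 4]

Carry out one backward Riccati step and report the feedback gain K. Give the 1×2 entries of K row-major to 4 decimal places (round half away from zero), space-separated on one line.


0.3165 -1.2662

BᵀP = [-19.0000 -4.0000]
S = R + BᵀPB = [3/2] + [68.0000] = [69.5000]
BᵀPA = [22.0000 -88.0000]
K = S⁻¹·BᵀPA = [0.3165 -1.2662]
A−BK = [-0.7338 -1.0647; 3.3669 5.5324]
AᵀP(A−BK) = [34.0360 55.8561; 55.8561 96.5755]
P' = Q + AᵀP(A−BK) = [35.2860 57.8561; 57.8561 100.5755]
tr(P') = 135.8615


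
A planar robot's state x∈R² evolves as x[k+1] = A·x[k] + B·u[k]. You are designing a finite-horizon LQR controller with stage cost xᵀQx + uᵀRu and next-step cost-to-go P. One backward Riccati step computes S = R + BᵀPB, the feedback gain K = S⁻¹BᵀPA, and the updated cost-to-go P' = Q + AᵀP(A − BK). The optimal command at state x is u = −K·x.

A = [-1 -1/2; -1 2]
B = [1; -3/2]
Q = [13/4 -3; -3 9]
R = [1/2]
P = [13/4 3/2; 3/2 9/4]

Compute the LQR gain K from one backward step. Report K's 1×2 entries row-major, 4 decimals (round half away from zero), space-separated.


BᵀP = [1.0000 -1.8750]
S = R + BᵀPB = [1/2] + [3.8125] = [4.3125]
BᵀPA = [0.8750 -4.2500]
K = S⁻¹·BᵀPA = [0.2029 -0.9855]
A−BK = [-1.2029 0.4855; -0.6957 0.5217]
AᵀP(A−BK) = [8.3225 -4.2627; -4.2627 2.6241]
P' = Q + AᵀP(A−BK) = [11.5725 -7.2627; -7.2627 11.6241]
tr(P') = 23.1966

0.2029 -0.9855


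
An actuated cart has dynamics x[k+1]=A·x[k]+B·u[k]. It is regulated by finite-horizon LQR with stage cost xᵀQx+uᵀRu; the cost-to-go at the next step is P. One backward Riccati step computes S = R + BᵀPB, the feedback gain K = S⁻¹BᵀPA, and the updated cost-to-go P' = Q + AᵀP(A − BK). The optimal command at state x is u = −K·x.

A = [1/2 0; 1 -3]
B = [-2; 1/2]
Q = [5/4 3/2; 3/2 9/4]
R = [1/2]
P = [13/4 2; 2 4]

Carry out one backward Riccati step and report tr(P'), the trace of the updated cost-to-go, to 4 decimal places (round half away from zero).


40.7351

BᵀP = [-5.5000 -2.0000]
S = R + BᵀPB = [1/2] + [10.0000] = [10.5000]
BᵀPA = [-4.7500 6.0000]
K = S⁻¹·BᵀPA = [-0.4524 0.5714]
A−BK = [-0.4048 1.1429; 1.2262 -3.2857]
AᵀP(A−BK) = [4.6637 -12.2857; -12.2857 32.5714]
P' = Q + AᵀP(A−BK) = [5.9137 -10.7857; -10.7857 34.8214]
tr(P') = 40.7351


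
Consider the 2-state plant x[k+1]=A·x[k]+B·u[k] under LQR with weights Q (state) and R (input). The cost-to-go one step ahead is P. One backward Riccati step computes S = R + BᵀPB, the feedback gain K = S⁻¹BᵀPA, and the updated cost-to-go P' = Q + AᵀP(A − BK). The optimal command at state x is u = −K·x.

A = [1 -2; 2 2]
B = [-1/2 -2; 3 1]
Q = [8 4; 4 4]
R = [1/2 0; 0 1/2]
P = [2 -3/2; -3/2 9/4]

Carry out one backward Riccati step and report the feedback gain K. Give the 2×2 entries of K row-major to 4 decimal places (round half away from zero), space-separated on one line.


0.7481 0.4239 -0.5277 0.8154

BᵀP = [-5.5000 7.5000; -5.5000 5.2500]
S = R + BᵀPB = [1/2 0; 0 1/2] + [25.2500 18.5000; 18.5000 16.2500] = [25.7500 18.5000; 18.5000 16.7500]
BᵀPA = [9.5000 26.0000; 5.0000 21.5000]
K = S⁻¹·BᵀPA = [0.7481 0.4239; -0.5277 0.8154]
A−BK = [0.3186 -0.1572; 0.2835 -0.0870]
AᵀP(A−BK) = [0.5319 -0.1039; -0.1039 0.4477]
P' = Q + AᵀP(A−BK) = [8.5319 3.8961; 3.8961 4.4477]
tr(P') = 12.9796


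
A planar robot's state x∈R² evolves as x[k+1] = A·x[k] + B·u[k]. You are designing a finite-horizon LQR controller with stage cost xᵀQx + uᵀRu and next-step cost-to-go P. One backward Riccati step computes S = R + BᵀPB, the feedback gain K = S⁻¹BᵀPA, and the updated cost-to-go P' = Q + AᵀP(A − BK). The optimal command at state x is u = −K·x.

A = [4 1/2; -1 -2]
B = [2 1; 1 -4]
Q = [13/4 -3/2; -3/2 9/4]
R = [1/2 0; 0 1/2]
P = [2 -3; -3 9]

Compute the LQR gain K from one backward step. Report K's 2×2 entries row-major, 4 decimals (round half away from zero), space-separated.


1.4882 -0.0034 0.6532 0.4983

BᵀP = [1.0000 3.0000; 14.0000 -39.0000]
S = R + BᵀPB = [1/2 0; 0 1/2] + [5.0000 -11.0000; -11.0000 170.0000] = [5.5000 -11.0000; -11.0000 170.5000]
BᵀPA = [1.0000 -5.5000; 95.0000 85.0000]
K = S⁻¹·BᵀPA = [1.4882 -0.0034; 0.6532 0.4983]
A−BK = [0.3704 0.0084; 0.1246 -0.0034]
AᵀP(A−BK) = [1.4579 0.1633; 0.1633 0.1246]
P' = Q + AᵀP(A−BK) = [4.7079 -1.3367; -1.3367 2.3746]
tr(P') = 7.0825


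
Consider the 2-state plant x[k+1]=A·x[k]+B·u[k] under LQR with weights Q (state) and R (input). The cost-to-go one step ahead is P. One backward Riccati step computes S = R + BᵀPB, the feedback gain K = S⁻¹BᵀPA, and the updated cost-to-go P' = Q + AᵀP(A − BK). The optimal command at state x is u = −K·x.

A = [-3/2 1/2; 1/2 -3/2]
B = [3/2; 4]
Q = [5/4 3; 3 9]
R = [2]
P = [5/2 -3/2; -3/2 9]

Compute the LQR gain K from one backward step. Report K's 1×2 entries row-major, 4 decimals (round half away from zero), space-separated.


0.1515 -0.3873

BᵀP = [-2.2500 33.7500]
S = R + BᵀPB = [2] + [131.6250] = [133.6250]
BᵀPA = [20.2500 -51.7500]
K = S⁻¹·BᵀPA = [0.1515 -0.3873]
A−BK = [-1.7273 1.0809; -0.1062 0.0491]
AᵀP(A−BK) = [7.0562 -4.5326; -4.5326 3.0834]
P' = Q + AᵀP(A−BK) = [8.3062 -1.5326; -1.5326 12.0834]
tr(P') = 20.3896


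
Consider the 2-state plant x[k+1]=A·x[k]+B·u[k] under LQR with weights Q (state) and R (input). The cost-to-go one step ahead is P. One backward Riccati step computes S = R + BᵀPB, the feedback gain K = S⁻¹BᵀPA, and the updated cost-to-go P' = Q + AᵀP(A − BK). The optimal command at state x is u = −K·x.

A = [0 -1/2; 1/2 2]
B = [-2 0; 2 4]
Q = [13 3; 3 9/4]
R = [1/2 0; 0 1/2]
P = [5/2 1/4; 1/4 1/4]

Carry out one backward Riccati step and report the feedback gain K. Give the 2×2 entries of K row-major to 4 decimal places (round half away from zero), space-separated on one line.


BᵀP = [-4.5000 0.0000; 1.0000 1.0000]
S = R + BᵀPB = [1/2 0; 0 1/2] + [9.0000 0.0000; 0.0000 4.0000] = [9.5000 0.0000; 0.0000 4.5000]
BᵀPA = [0.0000 2.2500; 0.5000 1.5000]
K = S⁻¹·BᵀPA = [0.0000 0.2368; 0.1111 0.3333]
A−BK = [0.0000 -0.0263; 0.0556 0.1930]
AᵀP(A−BK) = [0.0069 0.0208; 0.0208 0.0921]
P' = Q + AᵀP(A−BK) = [13.0069 3.0208; 3.0208 2.3421]
tr(P') = 15.3490

0.0000 0.2368 0.1111 0.3333


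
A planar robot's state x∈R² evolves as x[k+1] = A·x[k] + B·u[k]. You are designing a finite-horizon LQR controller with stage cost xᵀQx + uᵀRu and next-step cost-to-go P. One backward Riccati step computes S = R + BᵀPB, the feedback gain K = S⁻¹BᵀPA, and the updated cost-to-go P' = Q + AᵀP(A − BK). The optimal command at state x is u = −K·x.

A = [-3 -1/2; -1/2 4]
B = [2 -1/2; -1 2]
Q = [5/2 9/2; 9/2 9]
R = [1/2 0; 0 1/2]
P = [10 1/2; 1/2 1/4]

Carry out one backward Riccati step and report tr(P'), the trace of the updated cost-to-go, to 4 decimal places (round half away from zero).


14.6205

BᵀP = [19.5000 0.7500; -4.0000 0.2500]
S = R + BᵀPB = [1/2 0; 0 1/2] + [38.2500 -8.2500; -8.2500 2.5000] = [38.7500 -8.2500; -8.2500 3.0000]
BᵀPA = [-58.8750 -6.7500; 11.8750 3.0000]
K = S⁻¹·BᵀPA = [-1.6323 0.0934; -0.5305 1.2568]
A−BK = [-0.0006 -0.0584; -1.0713 1.5798]
AᵀP(A−BK) = [1.7605 -0.8016; -0.8016 1.3599]
P' = Q + AᵀP(A−BK) = [4.2605 3.6984; 3.6984 10.3599]
tr(P') = 14.6205


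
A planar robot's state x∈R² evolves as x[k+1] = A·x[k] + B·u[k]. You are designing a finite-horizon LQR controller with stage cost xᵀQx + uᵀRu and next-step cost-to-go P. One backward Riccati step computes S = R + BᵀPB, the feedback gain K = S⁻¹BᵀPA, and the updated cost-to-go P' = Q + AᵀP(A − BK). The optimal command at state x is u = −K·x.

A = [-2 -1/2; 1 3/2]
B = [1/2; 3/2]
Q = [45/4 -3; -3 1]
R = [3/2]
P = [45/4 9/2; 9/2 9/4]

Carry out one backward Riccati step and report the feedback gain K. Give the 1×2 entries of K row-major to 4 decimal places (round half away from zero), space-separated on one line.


BᵀP = [12.3750 5.6250]
S = R + BᵀPB = [3/2] + [14.6250] = [16.1250]
BᵀPA = [-19.1250 2.2500]
K = S⁻¹·BᵀPA = [-1.1860 0.1395]
A−BK = [-1.4070 -0.5698; 2.7791 1.2907]
AᵀP(A−BK) = [6.5669 1.5436; 1.5436 0.8110]
P' = Q + AᵀP(A−BK) = [17.8169 -1.4564; -1.4564 1.8110]
tr(P') = 19.6279

-1.1860 0.1395


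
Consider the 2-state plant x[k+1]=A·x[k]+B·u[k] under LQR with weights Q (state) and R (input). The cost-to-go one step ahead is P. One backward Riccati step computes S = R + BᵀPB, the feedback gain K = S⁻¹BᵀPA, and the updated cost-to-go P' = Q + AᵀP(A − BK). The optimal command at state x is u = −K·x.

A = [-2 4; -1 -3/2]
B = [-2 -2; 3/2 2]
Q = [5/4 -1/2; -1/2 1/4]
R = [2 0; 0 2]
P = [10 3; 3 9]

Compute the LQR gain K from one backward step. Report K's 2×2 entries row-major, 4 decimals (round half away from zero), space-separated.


BᵀP = [-15.5000 7.5000; -14.0000 12.0000]
S = R + BᵀPB = [2 0; 0 2] + [42.2500 46.0000; 46.0000 52.0000] = [44.2500 46.0000; 46.0000 54.0000]
BᵀPA = [23.5000 -73.2500; 16.0000 -74.0000]
K = S⁻¹·BᵀPA = [1.9488 -2.0165; -1.3638 0.3473]
A−BK = [-0.8300 0.6618; -1.1956 0.8300]
AᵀP(A−BK) = [37.0238 -27.6709; -27.6709 22.2486]
P' = Q + AᵀP(A−BK) = [38.2738 -28.1709; -28.1709 22.4986]
tr(P') = 60.7724

1.9488 -2.0165 -1.3638 0.3473


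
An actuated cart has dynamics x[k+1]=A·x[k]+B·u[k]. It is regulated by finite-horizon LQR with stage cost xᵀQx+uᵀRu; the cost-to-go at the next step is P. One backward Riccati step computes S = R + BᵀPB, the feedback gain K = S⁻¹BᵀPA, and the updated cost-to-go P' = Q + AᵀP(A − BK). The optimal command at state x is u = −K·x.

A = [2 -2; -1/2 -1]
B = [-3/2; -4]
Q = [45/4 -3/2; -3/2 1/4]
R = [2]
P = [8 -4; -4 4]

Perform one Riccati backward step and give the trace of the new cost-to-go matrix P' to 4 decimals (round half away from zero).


BᵀP = [4.0000 -10.0000]
S = R + BᵀPB = [2] + [34.0000] = [36.0000]
BᵀPA = [13.0000 2.0000]
K = S⁻¹·BᵀPA = [0.3611 0.0556]
A−BK = [2.5417 -1.9167; 0.9444 -0.7778]
AᵀP(A−BK) = [36.3056 -26.7222; -26.7222 19.8889]
P' = Q + AᵀP(A−BK) = [47.5556 -28.2222; -28.2222 20.1389]
tr(P') = 67.6944

67.6944


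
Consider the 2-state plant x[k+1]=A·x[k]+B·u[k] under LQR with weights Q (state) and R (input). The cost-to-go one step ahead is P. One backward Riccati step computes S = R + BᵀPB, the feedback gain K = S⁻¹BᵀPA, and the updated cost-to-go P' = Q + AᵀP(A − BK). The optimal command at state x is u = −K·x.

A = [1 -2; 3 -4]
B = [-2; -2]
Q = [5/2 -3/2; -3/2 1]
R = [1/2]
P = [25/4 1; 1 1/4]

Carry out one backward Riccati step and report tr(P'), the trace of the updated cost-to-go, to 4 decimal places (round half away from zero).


4.8841

BᵀP = [-14.5000 -2.5000]
S = R + BᵀPB = [1/2] + [34.0000] = [34.5000]
BᵀPA = [-22.0000 39.0000]
K = S⁻¹·BᵀPA = [-0.6377 1.1304]
A−BK = [-0.2754 0.2609; 1.7246 -1.7391]
AᵀP(A−BK) = [0.4710 -0.6304; -0.6304 0.9130]
P' = Q + AᵀP(A−BK) = [2.9710 -2.1304; -2.1304 1.9130]
tr(P') = 4.8841


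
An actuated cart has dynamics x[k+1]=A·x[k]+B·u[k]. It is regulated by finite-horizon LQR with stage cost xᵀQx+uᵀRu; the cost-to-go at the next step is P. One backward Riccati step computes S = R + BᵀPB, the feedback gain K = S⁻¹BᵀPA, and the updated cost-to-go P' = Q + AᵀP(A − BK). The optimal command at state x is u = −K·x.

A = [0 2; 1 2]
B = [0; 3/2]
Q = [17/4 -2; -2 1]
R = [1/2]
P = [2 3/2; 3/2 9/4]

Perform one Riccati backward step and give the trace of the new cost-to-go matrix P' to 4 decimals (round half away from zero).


BᵀP = [2.2500 3.3750]
S = R + BᵀPB = [1/2] + [5.0625] = [5.5625]
BᵀPA = [3.3750 11.2500]
K = S⁻¹·BᵀPA = [0.6067 2.0225]
A−BK = [0.0000 2.0000; 0.0899 -1.0337]
AᵀP(A−BK) = [0.2022 0.6742; 0.6742 6.2472]
P' = Q + AᵀP(A−BK) = [4.4522 -1.3258; -1.3258 7.2472]
tr(P') = 11.6994

11.6994


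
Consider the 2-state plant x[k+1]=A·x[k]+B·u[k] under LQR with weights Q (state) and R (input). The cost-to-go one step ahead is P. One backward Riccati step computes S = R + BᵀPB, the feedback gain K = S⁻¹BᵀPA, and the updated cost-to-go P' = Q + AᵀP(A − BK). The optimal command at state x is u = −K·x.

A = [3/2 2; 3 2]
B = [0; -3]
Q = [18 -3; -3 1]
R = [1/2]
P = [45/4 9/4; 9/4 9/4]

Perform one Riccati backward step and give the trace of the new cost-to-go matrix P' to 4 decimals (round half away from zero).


BᵀP = [-6.7500 -6.7500]
S = R + BᵀPB = [1/2] + [20.2500] = [20.7500]
BᵀPA = [-30.3750 -27.0000]
K = S⁻¹·BᵀPA = [-1.4639 -1.3012]
A−BK = [1.5000 2.0000; -1.3916 -1.9036]
AᵀP(A−BK) = [21.3479 27.9759; 27.9759 36.8675]
P' = Q + AᵀP(A−BK) = [39.3479 24.9759; 24.9759 37.8675]
tr(P') = 77.2154

77.2154


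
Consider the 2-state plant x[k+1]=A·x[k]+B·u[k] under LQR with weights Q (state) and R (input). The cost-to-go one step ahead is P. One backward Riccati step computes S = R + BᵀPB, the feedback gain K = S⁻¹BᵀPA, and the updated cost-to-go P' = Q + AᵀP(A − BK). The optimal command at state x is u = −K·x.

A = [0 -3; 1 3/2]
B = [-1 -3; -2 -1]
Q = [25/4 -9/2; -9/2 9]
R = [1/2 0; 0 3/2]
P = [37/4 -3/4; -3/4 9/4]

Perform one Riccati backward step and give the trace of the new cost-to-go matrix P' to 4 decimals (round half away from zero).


19.5851

BᵀP = [-7.7500 -3.7500; -27.0000 0.0000]
S = R + BᵀPB = [1/2 0; 0 3/2] + [15.2500 27.0000; 27.0000 81.0000] = [15.7500 27.0000; 27.0000 82.5000]
BᵀPA = [-3.7500 17.6250; 0.0000 81.0000]
K = S⁻¹·BᵀPA = [-0.5424 -1.2850; 0.1775 1.4024]
A−BK = [-0.0099 -0.0779; 0.0927 0.3323]
AᵀP(A−BK) = [0.2160 0.8062; 0.8062 4.1191]
P' = Q + AᵀP(A−BK) = [6.4660 -3.6938; -3.6938 13.1191]
tr(P') = 19.5851


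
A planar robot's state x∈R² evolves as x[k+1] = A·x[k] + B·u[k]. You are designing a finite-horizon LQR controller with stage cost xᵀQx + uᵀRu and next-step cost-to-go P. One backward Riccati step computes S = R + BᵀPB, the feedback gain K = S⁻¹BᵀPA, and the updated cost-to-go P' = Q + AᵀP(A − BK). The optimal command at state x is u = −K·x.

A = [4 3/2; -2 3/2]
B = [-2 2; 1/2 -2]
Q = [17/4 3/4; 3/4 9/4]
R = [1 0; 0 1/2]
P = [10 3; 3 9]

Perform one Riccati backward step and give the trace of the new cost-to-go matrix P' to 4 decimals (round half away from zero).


12.8100

BᵀP = [-18.5000 -1.5000; 14.0000 -12.0000]
S = R + BᵀPB = [1 0; 0 1/2] + [36.2500 -34.0000; -34.0000 52.0000] = [37.2500 -34.0000; -34.0000 52.5000]
BᵀPA = [-71.0000 -30.0000; 80.0000 3.0000]
K = S⁻¹·BᵀPA = [-1.2600 -1.8421; 0.7078 -1.1358]
A−BK = [0.0644 0.0875; 0.0456 0.1494]
AᵀP(A−BK) = [1.9159 2.0775; 2.0775 4.3941]
P' = Q + AᵀP(A−BK) = [6.1659 2.8275; 2.8275 6.6441]
tr(P') = 12.8100


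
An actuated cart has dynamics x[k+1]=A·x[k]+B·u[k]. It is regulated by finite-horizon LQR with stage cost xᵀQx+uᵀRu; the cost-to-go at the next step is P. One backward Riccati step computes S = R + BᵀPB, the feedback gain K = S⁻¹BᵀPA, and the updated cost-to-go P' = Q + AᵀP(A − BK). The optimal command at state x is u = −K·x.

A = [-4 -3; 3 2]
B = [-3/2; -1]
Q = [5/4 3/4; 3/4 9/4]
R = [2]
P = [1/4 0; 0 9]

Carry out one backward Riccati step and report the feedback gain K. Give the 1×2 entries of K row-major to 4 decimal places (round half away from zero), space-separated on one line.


BᵀP = [-0.3750 -9.0000]
S = R + BᵀPB = [2] + [9.5625] = [11.5625]
BᵀPA = [-25.5000 -16.8750]
K = S⁻¹·BᵀPA = [-2.2054 -1.4595]
A−BK = [-7.3081 -5.1892; 0.7946 0.5405]
AᵀP(A−BK) = [28.7622 19.7838; 19.7838 13.6216]
P' = Q + AᵀP(A−BK) = [30.0122 20.5338; 20.5338 15.8716]
tr(P') = 45.8838

-2.2054 -1.4595


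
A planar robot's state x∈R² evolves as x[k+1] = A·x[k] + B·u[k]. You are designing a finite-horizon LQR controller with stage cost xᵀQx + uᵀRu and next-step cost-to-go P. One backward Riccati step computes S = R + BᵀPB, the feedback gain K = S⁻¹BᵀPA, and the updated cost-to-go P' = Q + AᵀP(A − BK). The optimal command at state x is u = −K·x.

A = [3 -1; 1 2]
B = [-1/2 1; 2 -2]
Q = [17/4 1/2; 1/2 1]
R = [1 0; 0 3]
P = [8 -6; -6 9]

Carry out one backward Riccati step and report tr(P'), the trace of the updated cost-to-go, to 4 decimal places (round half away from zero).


BᵀP = [-16.0000 21.0000; 20.0000 -24.0000]
S = R + BᵀPB = [1 0; 0 3] + [50.0000 -58.0000; -58.0000 68.0000] = [51.0000 -58.0000; -58.0000 71.0000]
BᵀPA = [-27.0000 58.0000; 36.0000 -68.0000]
K = S⁻¹·BᵀPA = [0.6654 0.6770; 1.0506 -0.4047]
A−BK = [2.2821 -0.2568; 1.7704 -0.1634]
AᵀP(A−BK) = [25.1440 -3.1518; -3.1518 1.2140]
P' = Q + AᵀP(A−BK) = [29.3940 -2.6518; -2.6518 2.2140]
tr(P') = 31.6080

31.6080
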